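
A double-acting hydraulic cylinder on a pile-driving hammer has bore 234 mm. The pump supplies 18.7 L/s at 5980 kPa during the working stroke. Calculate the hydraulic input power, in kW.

W ≈ 112 kW

Hydraulic power = P × Q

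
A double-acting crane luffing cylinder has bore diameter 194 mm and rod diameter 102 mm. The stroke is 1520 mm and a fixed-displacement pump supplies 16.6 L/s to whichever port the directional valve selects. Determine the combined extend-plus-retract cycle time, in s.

t ≈ 4.67 s

Cap-side area A_cap = π/4 × (194 mm)² = 29560 mm^2
Rod-side annular area A_ann = π/4 × (194² − 102²) = 21390 mm^2
t_ext = A_cap·L/Q = 2.707 s
t_ret = A_ann·L/Q = 1.958 s
t_cycle = t_ext + t_ret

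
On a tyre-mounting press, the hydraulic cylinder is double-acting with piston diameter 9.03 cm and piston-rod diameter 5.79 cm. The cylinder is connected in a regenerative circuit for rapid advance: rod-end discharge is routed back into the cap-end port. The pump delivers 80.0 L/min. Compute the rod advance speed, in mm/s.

v ≈ 506 mm/s

In regeneration the rod-end outflow joins the pump flow into the cap end, so the net volume the pump must supply per unit advance equals the rod cross-section area.
Rod cross-section A_rod = π/4 × (5.79 cm)² = 26.33 cm^2
v = Q_pump / A_rod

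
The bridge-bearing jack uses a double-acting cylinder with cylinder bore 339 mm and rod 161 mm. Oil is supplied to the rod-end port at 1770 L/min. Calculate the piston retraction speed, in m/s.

v ≈ 0.422 m/s

Rod-side annular area A_ann = π/4 × (339² − 161²) = 69900 mm^2
Flow into the rod-end port fills the annular volume.
v = Q / A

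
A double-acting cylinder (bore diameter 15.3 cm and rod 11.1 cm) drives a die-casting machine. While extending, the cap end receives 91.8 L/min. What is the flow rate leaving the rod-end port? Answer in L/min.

Cap-side area A_cap = π/4 × (15.3 cm)² = 183.9 cm^2
Rod-side annular area A_ann = π/4 × (15.3² − 11.1²) = 87.08 cm^2
Piston speed v = Q_in/A_cap; rod-end outflow Q_out = v × A_ann = Q_in × A_ann/A_cap.

Q_out ≈ 43.5 L/min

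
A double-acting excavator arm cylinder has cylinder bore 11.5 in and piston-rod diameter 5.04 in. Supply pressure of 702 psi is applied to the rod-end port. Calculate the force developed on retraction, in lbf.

Rod-side annular area A_ann = π/4 × (11.5² − 5.04²) = 83.92 in^2
On retraction the pressure acts on the annular area (bore minus rod).
F = P × A_ann

F ≈ 58900 lbf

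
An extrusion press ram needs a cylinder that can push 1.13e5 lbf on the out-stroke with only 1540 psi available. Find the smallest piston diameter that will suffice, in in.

Extension force acts on the full piston face: F = P × (π/4)D².
D = √(4F / (πP)) = √(4 × 1.13e5 lbf / (π × 1540 psi))

D ≈ 9.67 in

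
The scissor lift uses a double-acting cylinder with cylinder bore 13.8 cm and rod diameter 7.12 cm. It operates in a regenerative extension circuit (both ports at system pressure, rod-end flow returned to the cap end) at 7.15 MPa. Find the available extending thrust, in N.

With equal pressure on both faces, forces on the annular region cancel; the net push is pressure × rod cross-section.
Rod cross-section A_rod = π/4 × (7.12 cm)² = 39.82 cm^2
F = P × A_rod

F ≈ 28500 N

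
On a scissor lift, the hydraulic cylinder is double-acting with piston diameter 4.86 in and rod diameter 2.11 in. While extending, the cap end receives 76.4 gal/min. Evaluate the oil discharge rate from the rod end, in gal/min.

Q_out ≈ 62.0 gal/min

Cap-side area A_cap = π/4 × (4.86 in)² = 18.55 in^2
Rod-side annular area A_ann = π/4 × (4.86² − 2.11²) = 15.05 in^2
Piston speed v = Q_in/A_cap; rod-end outflow Q_out = v × A_ann = Q_in × A_ann/A_cap.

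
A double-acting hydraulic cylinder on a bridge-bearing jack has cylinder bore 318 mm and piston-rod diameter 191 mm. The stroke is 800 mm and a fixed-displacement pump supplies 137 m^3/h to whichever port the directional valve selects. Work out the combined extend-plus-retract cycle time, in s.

t ≈ 2.74 s

Cap-side area A_cap = π/4 × (318 mm)² = 79420 mm^2
Rod-side annular area A_ann = π/4 × (318² − 191²) = 50770 mm^2
t_ext = A_cap·L/Q = 1.670 s
t_ret = A_ann·L/Q = 1.067 s
t_cycle = t_ext + t_ret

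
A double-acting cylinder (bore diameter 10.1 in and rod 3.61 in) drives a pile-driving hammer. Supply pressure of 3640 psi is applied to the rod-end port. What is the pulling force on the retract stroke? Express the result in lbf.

F ≈ 2.54e5 lbf

Rod-side annular area A_ann = π/4 × (10.1² − 3.61²) = 69.88 in^2
On retraction the pressure acts on the annular area (bore minus rod).
F = P × A_ann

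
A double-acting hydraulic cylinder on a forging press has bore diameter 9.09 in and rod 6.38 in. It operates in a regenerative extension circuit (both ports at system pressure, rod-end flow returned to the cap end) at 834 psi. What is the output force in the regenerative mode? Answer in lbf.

F ≈ 26700 lbf

With equal pressure on both faces, forces on the annular region cancel; the net push is pressure × rod cross-section.
Rod cross-section A_rod = π/4 × (6.38 in)² = 31.97 in^2
F = P × A_rod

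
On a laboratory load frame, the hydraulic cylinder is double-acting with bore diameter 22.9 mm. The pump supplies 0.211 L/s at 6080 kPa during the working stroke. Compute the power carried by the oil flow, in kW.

W ≈ 1.28 kW

Hydraulic power = P × Q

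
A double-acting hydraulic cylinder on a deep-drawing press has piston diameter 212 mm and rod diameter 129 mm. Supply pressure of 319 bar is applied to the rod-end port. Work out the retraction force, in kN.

F ≈ 709 kN

Rod-side annular area A_ann = π/4 × (212² − 129²) = 22230 mm^2
On retraction the pressure acts on the annular area (bore minus rod).
F = P × A_ann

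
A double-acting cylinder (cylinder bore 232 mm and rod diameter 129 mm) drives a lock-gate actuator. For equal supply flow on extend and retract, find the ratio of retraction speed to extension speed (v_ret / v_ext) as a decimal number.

v_ret/v_ext ≈ 1.45

Cap-side area A_cap = π/4 × (232 mm)² = 42270 mm^2
Rod-side annular area A_ann = π/4 × (232² − 129²) = 29200 mm^2
For equal Q, v ∝ 1/A, so v_ret/v_ext = A_cap/A_ann.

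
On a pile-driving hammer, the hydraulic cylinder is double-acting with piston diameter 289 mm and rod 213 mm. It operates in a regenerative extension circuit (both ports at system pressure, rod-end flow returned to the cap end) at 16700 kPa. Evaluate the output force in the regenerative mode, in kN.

F ≈ 595 kN

With equal pressure on both faces, forces on the annular region cancel; the net push is pressure × rod cross-section.
Rod cross-section A_rod = π/4 × (213 mm)² = 35630 mm^2
F = P × A_rod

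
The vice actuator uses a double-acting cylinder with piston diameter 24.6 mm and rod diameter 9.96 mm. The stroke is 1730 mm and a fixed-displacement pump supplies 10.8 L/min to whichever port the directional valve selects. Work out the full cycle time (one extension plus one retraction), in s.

Cap-side area A_cap = π/4 × (24.6 mm)² = 475.3 mm^2
Rod-side annular area A_ann = π/4 × (24.6² − 9.96²) = 397.4 mm^2
t_ext = A_cap·L/Q = 4.568 s
t_ret = A_ann·L/Q = 3.819 s
t_cycle = t_ext + t_ret

t ≈ 8.39 s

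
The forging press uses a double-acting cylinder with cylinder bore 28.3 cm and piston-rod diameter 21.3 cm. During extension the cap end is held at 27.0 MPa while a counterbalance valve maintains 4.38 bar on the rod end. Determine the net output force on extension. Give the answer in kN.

Cap-side area A_cap = π/4 × (28.3 cm)² = 629.0 cm^2
Rod-side annular area A_ann = π/4 × (28.3² − 21.3²) = 272.7 cm^2
Net thrust = P_cap·A_cap − P_rod·A_ann = 1698 kN − 11.94 kN

F ≈ 1690 kN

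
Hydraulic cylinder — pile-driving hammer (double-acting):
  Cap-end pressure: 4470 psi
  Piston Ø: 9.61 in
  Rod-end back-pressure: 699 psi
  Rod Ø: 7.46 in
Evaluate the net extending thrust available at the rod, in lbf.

Cap-side area A_cap = π/4 × (9.61 in)² = 72.53 in^2
Rod-side annular area A_ann = π/4 × (9.61² − 7.46²) = 28.82 in^2
Net thrust = P_cap·A_cap − P_rod·A_ann = 3.242e5 lbf − 20150 lbf

F ≈ 3.04e5 lbf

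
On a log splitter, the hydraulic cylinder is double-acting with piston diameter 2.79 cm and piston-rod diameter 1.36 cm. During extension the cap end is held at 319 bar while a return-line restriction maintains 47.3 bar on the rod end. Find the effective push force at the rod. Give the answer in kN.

F ≈ 17.3 kN

Cap-side area A_cap = π/4 × (2.79 cm)² = 6.114 cm^2
Rod-side annular area A_ann = π/4 × (2.79² − 1.36²) = 4.661 cm^2
Net thrust = P_cap·A_cap − P_rod·A_ann = 19.50 kN − 2.205 kN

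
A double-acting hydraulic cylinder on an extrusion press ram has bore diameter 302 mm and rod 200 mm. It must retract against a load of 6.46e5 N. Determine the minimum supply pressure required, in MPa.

Rod-side annular area A_ann = π/4 × (302² − 200²) = 40220 mm^2
Retraction: pressure acts on the annular area.
P = F / A = 6.46e5 N / A

P ≈ 16.1 MPa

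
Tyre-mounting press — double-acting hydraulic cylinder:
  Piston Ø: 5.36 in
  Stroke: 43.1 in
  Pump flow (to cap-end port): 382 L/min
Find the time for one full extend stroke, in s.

t ≈ 2.50 s

Cap-side area A_cap = π/4 × (5.36 in)² = 22.56 in^2
Swept volume V = A × L; t = V / Q = A·L / Q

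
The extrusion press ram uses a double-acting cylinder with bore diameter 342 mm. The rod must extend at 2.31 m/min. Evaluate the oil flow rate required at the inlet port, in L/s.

Cap-side area A_cap = π/4 × (342 mm)² = 91860 mm^2
Q = A × v

Q ≈ 3.54 L/s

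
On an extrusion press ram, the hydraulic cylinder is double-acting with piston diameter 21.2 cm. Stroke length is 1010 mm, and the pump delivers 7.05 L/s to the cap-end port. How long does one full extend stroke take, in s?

t ≈ 5.06 s

Cap-side area A_cap = π/4 × (21.2 cm)² = 353.0 cm^2
Swept volume V = A × L; t = V / Q = A·L / Q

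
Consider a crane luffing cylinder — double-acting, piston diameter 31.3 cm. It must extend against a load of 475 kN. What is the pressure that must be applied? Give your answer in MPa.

Cap-side area A_cap = π/4 × (31.3 cm)² = 769.4 cm^2
P = F / A = 475 kN / A

P ≈ 6.17 MPa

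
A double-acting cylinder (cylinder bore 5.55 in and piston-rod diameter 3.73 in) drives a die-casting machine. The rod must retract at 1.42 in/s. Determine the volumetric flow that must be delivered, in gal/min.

Rod-side annular area A_ann = π/4 × (5.55² − 3.73²) = 13.27 in^2
Q = A × v

Q ≈ 4.89 gal/min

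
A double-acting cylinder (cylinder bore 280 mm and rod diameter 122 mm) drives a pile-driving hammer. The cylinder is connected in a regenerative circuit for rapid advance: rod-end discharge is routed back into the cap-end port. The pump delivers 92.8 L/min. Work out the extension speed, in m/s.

In regeneration the rod-end outflow joins the pump flow into the cap end, so the net volume the pump must supply per unit advance equals the rod cross-section area.
Rod cross-section A_rod = π/4 × (122 mm)² = 11690 mm^2
v = Q_pump / A_rod

v ≈ 0.132 m/s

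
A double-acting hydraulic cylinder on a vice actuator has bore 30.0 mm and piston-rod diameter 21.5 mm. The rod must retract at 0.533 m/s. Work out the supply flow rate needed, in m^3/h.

Q ≈ 0.660 m^3/h

Rod-side annular area A_ann = π/4 × (30.0² − 21.5²) = 343.8 mm^2
Q = A × v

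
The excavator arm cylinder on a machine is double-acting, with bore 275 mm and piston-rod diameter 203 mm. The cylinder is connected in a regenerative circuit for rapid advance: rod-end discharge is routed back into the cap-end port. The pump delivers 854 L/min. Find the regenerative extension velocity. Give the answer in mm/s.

In regeneration the rod-end outflow joins the pump flow into the cap end, so the net volume the pump must supply per unit advance equals the rod cross-section area.
Rod cross-section A_rod = π/4 × (203 mm)² = 32370 mm^2
v = Q_pump / A_rod

v ≈ 440 mm/s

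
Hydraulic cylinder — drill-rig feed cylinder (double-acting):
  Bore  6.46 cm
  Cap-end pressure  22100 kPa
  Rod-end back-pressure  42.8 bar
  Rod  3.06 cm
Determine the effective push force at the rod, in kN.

Cap-side area A_cap = π/4 × (6.46 cm)² = 32.78 cm^2
Rod-side annular area A_ann = π/4 × (6.46² − 3.06²) = 25.42 cm^2
Net thrust = P_cap·A_cap − P_rod·A_ann = 72.43 kN − 10.88 kN

F ≈ 61.6 kN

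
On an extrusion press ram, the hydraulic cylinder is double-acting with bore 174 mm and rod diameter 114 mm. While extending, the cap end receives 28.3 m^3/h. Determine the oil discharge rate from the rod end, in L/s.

Q_out ≈ 4.49 L/s

Cap-side area A_cap = π/4 × (174 mm)² = 23780 mm^2
Rod-side annular area A_ann = π/4 × (174² − 114²) = 13570 mm^2
Piston speed v = Q_in/A_cap; rod-end outflow Q_out = v × A_ann = Q_in × A_ann/A_cap.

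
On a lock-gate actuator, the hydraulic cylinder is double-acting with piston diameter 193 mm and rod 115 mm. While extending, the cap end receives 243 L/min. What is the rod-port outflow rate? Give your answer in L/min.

Q_out ≈ 157 L/min

Cap-side area A_cap = π/4 × (193 mm)² = 29260 mm^2
Rod-side annular area A_ann = π/4 × (193² − 115²) = 18870 mm^2
Piston speed v = Q_in/A_cap; rod-end outflow Q_out = v × A_ann = Q_in × A_ann/A_cap.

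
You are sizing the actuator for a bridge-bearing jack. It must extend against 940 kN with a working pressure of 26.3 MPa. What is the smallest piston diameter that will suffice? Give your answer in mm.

Extension force acts on the full piston face: F = P × (π/4)D².
D = √(4F / (πP)) = √(4 × 940 kN / (π × 26.3 MPa))

D ≈ 213 mm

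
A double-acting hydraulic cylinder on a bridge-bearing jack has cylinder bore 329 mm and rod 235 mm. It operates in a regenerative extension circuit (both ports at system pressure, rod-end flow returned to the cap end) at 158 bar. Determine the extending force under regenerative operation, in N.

With equal pressure on both faces, forces on the annular region cancel; the net push is pressure × rod cross-section.
Rod cross-section A_rod = π/4 × (235 mm)² = 43370 mm^2
F = P × A_rod

F ≈ 6.85e5 N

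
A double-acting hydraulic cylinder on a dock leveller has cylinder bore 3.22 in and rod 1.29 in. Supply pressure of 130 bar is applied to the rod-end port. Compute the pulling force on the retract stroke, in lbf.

Rod-side annular area A_ann = π/4 × (3.22² − 1.29²) = 6.836 in^2
On retraction the pressure acts on the annular area (bore minus rod).
F = P × A_ann

F ≈ 12900 lbf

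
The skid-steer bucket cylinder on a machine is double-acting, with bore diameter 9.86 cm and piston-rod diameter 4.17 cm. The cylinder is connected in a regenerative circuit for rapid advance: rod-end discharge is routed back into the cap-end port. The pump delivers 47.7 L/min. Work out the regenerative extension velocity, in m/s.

v ≈ 0.582 m/s

In regeneration the rod-end outflow joins the pump flow into the cap end, so the net volume the pump must supply per unit advance equals the rod cross-section area.
Rod cross-section A_rod = π/4 × (4.17 cm)² = 13.66 cm^2
v = Q_pump / A_rod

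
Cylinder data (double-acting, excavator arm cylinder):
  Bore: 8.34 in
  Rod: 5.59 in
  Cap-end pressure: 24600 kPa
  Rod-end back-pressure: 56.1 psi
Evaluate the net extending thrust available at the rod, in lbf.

Cap-side area A_cap = π/4 × (8.34 in)² = 54.63 in^2
Rod-side annular area A_ann = π/4 × (8.34² − 5.59²) = 30.09 in^2
Net thrust = P_cap·A_cap − P_rod·A_ann = 1.949e5 lbf − 1688 lbf

F ≈ 1.93e5 lbf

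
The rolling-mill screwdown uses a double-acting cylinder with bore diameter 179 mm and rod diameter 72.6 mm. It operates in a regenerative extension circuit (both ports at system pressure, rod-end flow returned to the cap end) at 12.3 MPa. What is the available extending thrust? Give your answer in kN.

F ≈ 50.9 kN

With equal pressure on both faces, forces on the annular region cancel; the net push is pressure × rod cross-section.
Rod cross-section A_rod = π/4 × (72.6 mm)² = 4140 mm^2
F = P × A_rod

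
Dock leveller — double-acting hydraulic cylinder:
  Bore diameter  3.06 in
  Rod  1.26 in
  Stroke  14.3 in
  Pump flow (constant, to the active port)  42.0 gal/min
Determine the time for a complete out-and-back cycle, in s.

t ≈ 1.19 s

Cap-side area A_cap = π/4 × (3.06 in)² = 7.354 in^2
Rod-side annular area A_ann = π/4 × (3.06² − 1.26²) = 6.107 in^2
t_ext = A_cap·L/Q = 0.6504 s
t_ret = A_ann·L/Q = 0.5401 s
t_cycle = t_ext + t_ret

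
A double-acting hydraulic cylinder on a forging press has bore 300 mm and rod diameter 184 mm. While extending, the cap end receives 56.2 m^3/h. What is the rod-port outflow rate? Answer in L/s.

Cap-side area A_cap = π/4 × (300 mm)² = 70690 mm^2
Rod-side annular area A_ann = π/4 × (300² − 184²) = 44100 mm^2
Piston speed v = Q_in/A_cap; rod-end outflow Q_out = v × A_ann = Q_in × A_ann/A_cap.

Q_out ≈ 9.74 L/s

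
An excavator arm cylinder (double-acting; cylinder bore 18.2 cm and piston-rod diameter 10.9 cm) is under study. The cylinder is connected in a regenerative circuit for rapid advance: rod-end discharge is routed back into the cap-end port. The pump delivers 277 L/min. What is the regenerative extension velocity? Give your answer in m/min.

In regeneration the rod-end outflow joins the pump flow into the cap end, so the net volume the pump must supply per unit advance equals the rod cross-section area.
Rod cross-section A_rod = π/4 × (10.9 cm)² = 93.31 cm^2
v = Q_pump / A_rod

v ≈ 29.7 m/min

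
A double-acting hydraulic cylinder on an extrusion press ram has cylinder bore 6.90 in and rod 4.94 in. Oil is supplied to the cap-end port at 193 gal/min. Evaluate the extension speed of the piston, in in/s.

Cap-side area A_cap = π/4 × (6.90 in)² = 37.39 in^2
v = Q / A

v ≈ 19.9 in/s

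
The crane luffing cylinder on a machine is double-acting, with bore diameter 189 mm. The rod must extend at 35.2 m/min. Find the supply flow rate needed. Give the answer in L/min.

Q ≈ 988 L/min

Cap-side area A_cap = π/4 × (189 mm)² = 28060 mm^2
Q = A × v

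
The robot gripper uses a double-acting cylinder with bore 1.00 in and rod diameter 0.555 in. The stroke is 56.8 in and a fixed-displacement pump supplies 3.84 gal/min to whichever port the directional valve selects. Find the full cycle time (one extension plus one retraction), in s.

t ≈ 5.11 s

Cap-side area A_cap = π/4 × (1.00 in)² = 0.7854 in^2
Rod-side annular area A_ann = π/4 × (1.00² − 0.555²) = 0.5435 in^2
t_ext = A_cap·L/Q = 3.017 s
t_ret = A_ann·L/Q = 2.088 s
t_cycle = t_ext + t_ret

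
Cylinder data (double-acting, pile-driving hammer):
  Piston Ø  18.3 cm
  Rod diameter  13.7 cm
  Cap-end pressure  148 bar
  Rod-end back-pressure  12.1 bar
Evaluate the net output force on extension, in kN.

F ≈ 375 kN

Cap-side area A_cap = π/4 × (18.3 cm)² = 263.0 cm^2
Rod-side annular area A_ann = π/4 × (18.3² − 13.7²) = 115.6 cm^2
Net thrust = P_cap·A_cap − P_rod·A_ann = 389.3 kN − 13.99 kN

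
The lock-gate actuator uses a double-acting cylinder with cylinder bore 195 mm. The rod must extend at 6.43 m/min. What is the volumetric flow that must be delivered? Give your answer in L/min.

Cap-side area A_cap = π/4 × (195 mm)² = 29860 mm^2
Q = A × v

Q ≈ 192 L/min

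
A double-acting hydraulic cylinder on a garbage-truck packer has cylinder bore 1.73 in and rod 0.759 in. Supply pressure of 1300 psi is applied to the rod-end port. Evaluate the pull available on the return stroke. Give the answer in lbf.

F ≈ 2470 lbf

Rod-side annular area A_ann = π/4 × (1.73² − 0.759²) = 1.898 in^2
On retraction the pressure acts on the annular area (bore minus rod).
F = P × A_ann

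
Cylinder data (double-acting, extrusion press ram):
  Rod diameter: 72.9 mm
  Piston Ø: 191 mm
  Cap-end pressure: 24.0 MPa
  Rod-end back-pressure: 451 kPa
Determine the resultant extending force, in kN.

Cap-side area A_cap = π/4 × (191 mm)² = 28650 mm^2
Rod-side annular area A_ann = π/4 × (191² − 72.9²) = 24480 mm^2
Net thrust = P_cap·A_cap − P_rod·A_ann = 687.7 kN − 11.04 kN

F ≈ 677 kN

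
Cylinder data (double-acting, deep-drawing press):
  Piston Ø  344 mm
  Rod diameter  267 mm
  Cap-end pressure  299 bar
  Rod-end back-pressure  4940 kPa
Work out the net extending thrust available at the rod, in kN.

F ≈ 2600 kN

Cap-side area A_cap = π/4 × (344 mm)² = 92940 mm^2
Rod-side annular area A_ann = π/4 × (344² − 267²) = 36950 mm^2
Net thrust = P_cap·A_cap − P_rod·A_ann = 2779 kN − 182.5 kN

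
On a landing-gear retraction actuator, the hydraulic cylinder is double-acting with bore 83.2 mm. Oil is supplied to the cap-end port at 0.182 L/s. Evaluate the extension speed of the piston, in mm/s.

v ≈ 33.5 mm/s

Cap-side area A_cap = π/4 × (83.2 mm)² = 5437 mm^2
v = Q / A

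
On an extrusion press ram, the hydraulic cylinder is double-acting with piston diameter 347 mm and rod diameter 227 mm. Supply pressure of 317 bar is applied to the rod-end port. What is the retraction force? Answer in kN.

Rod-side annular area A_ann = π/4 × (347² − 227²) = 54100 mm^2
On retraction the pressure acts on the annular area (bore minus rod).
F = P × A_ann

F ≈ 1710 kN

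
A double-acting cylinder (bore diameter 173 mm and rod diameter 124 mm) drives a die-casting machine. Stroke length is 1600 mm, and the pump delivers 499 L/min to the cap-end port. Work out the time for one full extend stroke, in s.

t ≈ 4.52 s

Cap-side area A_cap = π/4 × (173 mm)² = 23510 mm^2
Swept volume V = A × L; t = V / Q = A·L / Q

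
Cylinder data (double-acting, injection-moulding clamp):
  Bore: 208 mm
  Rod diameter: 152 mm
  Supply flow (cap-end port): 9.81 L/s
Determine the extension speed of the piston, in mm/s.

v ≈ 289 mm/s

Cap-side area A_cap = π/4 × (208 mm)² = 33980 mm^2
v = Q / A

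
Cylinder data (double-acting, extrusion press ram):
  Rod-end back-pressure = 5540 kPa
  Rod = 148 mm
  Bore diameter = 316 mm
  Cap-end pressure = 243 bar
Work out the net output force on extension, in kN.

F ≈ 1570 kN

Cap-side area A_cap = π/4 × (316 mm)² = 78430 mm^2
Rod-side annular area A_ann = π/4 × (316² − 148²) = 61220 mm^2
Net thrust = P_cap·A_cap − P_rod·A_ann = 1906 kN − 339.2 kN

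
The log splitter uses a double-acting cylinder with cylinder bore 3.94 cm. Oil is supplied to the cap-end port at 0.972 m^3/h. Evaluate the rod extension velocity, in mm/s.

v ≈ 221 mm/s

Cap-side area A_cap = π/4 × (3.94 cm)² = 12.19 cm^2
v = Q / A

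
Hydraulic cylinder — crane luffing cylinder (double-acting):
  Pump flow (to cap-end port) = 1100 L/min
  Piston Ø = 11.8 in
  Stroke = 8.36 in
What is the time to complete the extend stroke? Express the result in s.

t ≈ 0.817 s

Cap-side area A_cap = π/4 × (11.8 in)² = 109.4 in^2
Swept volume V = A × L; t = V / Q = A·L / Q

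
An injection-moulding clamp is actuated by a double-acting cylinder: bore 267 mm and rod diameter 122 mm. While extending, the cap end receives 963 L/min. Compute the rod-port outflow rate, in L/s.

Q_out ≈ 12.7 L/s

Cap-side area A_cap = π/4 × (267 mm)² = 55990 mm^2
Rod-side annular area A_ann = π/4 × (267² − 122²) = 44300 mm^2
Piston speed v = Q_in/A_cap; rod-end outflow Q_out = v × A_ann = Q_in × A_ann/A_cap.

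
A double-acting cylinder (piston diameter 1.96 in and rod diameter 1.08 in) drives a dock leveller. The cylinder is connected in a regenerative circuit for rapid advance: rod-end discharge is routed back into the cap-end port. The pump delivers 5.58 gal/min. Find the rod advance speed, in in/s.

In regeneration the rod-end outflow joins the pump flow into the cap end, so the net volume the pump must supply per unit advance equals the rod cross-section area.
Rod cross-section A_rod = π/4 × (1.08 in)² = 0.9161 in^2
v = Q_pump / A_rod

v ≈ 23.5 in/s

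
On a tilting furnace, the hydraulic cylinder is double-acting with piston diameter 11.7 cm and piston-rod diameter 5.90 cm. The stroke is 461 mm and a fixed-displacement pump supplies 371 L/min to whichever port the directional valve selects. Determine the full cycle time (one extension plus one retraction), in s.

Cap-side area A_cap = π/4 × (11.7 cm)² = 107.5 cm^2
Rod-side annular area A_ann = π/4 × (11.7² − 5.90²) = 80.17 cm^2
t_ext = A_cap·L/Q = 0.8016 s
t_ret = A_ann·L/Q = 0.5977 s
t_cycle = t_ext + t_ret

t ≈ 1.40 s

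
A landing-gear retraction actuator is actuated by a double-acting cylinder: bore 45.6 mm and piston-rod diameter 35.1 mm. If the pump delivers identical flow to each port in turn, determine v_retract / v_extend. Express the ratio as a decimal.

Cap-side area A_cap = π/4 × (45.6 mm)² = 1633 mm^2
Rod-side annular area A_ann = π/4 × (45.6² − 35.1²) = 665.5 mm^2
For equal Q, v ∝ 1/A, so v_ret/v_ext = A_cap/A_ann.

v_ret/v_ext ≈ 2.45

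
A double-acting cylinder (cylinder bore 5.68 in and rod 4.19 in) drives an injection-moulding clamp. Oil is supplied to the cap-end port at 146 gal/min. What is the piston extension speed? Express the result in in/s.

Cap-side area A_cap = π/4 × (5.68 in)² = 25.34 in^2
v = Q / A

v ≈ 22.2 in/s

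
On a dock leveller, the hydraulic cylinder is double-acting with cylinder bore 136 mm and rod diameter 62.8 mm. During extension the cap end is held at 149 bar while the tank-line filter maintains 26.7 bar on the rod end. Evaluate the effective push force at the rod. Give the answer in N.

Cap-side area A_cap = π/4 × (136 mm)² = 14530 mm^2
Rod-side annular area A_ann = π/4 × (136² − 62.8²) = 11430 mm^2
Net thrust = P_cap·A_cap − P_rod·A_ann = 2.164e5 N − 30520 N

F ≈ 1.86e5 N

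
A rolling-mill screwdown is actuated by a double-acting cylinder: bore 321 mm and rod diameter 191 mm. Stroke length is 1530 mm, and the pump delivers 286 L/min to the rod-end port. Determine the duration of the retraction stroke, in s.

Rod-side annular area A_ann = π/4 × (321² − 191²) = 52280 mm^2
Swept volume V = A × L; t = V / Q = A·L / Q

t ≈ 16.8 s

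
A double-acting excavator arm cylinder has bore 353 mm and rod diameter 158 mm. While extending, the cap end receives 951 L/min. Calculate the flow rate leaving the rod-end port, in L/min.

Q_out ≈ 760 L/min

Cap-side area A_cap = π/4 × (353 mm)² = 97870 mm^2
Rod-side annular area A_ann = π/4 × (353² − 158²) = 78260 mm^2
Piston speed v = Q_in/A_cap; rod-end outflow Q_out = v × A_ann = Q_in × A_ann/A_cap.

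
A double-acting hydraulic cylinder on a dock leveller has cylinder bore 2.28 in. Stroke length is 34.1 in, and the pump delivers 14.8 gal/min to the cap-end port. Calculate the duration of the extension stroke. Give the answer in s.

t ≈ 2.44 s

Cap-side area A_cap = π/4 × (2.28 in)² = 4.083 in^2
Swept volume V = A × L; t = V / Q = A·L / Q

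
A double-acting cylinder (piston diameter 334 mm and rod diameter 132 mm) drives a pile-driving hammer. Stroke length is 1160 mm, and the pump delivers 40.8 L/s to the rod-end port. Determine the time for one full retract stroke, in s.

Rod-side annular area A_ann = π/4 × (334² − 132²) = 73930 mm^2
Swept volume V = A × L; t = V / Q = A·L / Q

t ≈ 2.10 s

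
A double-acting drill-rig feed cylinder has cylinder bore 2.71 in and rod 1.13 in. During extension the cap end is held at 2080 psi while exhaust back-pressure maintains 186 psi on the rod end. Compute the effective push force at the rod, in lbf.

F ≈ 11100 lbf

Cap-side area A_cap = π/4 × (2.71 in)² = 5.768 in^2
Rod-side annular area A_ann = π/4 × (2.71² − 1.13²) = 4.765 in^2
Net thrust = P_cap·A_cap − P_rod·A_ann = 12000 lbf − 886.3 lbf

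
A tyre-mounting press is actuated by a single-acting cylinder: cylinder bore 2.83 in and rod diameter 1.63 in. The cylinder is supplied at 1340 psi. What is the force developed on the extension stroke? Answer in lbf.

F ≈ 8430 lbf

Cap-side area A_cap = π/4 × (2.83 in)² = 6.290 in^2
F = P × A_cap = 1340 psi × A_cap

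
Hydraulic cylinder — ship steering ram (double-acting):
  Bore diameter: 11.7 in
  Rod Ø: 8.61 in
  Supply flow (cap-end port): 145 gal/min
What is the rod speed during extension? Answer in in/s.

Cap-side area A_cap = π/4 × (11.7 in)² = 107.5 in^2
v = Q / A

v ≈ 5.19 in/s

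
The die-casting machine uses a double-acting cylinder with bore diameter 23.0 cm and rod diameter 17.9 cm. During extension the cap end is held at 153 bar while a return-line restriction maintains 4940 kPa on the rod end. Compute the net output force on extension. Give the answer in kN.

F ≈ 555 kN

Cap-side area A_cap = π/4 × (23.0 cm)² = 415.5 cm^2
Rod-side annular area A_ann = π/4 × (23.0² − 17.9²) = 163.8 cm^2
Net thrust = P_cap·A_cap − P_rod·A_ann = 635.7 kN − 80.93 kN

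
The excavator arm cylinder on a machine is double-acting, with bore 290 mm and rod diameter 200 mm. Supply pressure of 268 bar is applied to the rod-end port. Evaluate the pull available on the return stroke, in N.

Rod-side annular area A_ann = π/4 × (290² − 200²) = 34640 mm^2
On retraction the pressure acts on the annular area (bore minus rod).
F = P × A_ann

F ≈ 9.28e5 N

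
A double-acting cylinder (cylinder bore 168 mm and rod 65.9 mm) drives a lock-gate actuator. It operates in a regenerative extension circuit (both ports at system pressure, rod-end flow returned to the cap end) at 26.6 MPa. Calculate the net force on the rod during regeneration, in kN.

F ≈ 90.7 kN

With equal pressure on both faces, forces on the annular region cancel; the net push is pressure × rod cross-section.
Rod cross-section A_rod = π/4 × (65.9 mm)² = 3411 mm^2
F = P × A_rod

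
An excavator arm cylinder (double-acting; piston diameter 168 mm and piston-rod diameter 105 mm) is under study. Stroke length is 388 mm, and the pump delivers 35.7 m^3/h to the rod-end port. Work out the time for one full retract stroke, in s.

Rod-side annular area A_ann = π/4 × (168² − 105²) = 13510 mm^2
Swept volume V = A × L; t = V / Q = A·L / Q

t ≈ 0.529 s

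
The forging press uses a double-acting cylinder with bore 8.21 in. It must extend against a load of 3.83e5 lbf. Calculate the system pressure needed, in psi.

Cap-side area A_cap = π/4 × (8.21 in)² = 52.94 in^2
P = F / A = 3.83e5 lbf / A

P ≈ 7230 psi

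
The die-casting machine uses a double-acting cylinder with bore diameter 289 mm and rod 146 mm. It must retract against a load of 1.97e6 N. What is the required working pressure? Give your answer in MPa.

P ≈ 40.3 MPa

Rod-side annular area A_ann = π/4 × (289² − 146²) = 48860 mm^2
Retraction: pressure acts on the annular area.
P = F / A = 1.97e6 N / A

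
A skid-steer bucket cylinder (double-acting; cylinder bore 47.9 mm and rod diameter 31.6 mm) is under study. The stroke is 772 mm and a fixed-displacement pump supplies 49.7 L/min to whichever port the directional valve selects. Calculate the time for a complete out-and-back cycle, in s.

t ≈ 2.63 s

Cap-side area A_cap = π/4 × (47.9 mm)² = 1802 mm^2
Rod-side annular area A_ann = π/4 × (47.9² − 31.6²) = 1018 mm^2
t_ext = A_cap·L/Q = 1.679 s
t_ret = A_ann·L/Q = 0.9485 s
t_cycle = t_ext + t_ret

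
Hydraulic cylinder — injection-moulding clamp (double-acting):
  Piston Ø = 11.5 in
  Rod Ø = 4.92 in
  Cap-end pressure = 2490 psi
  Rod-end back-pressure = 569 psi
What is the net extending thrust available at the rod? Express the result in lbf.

F ≈ 2.10e5 lbf

Cap-side area A_cap = π/4 × (11.5 in)² = 103.9 in^2
Rod-side annular area A_ann = π/4 × (11.5² − 4.92²) = 84.86 in^2
Net thrust = P_cap·A_cap − P_rod·A_ann = 2.586e5 lbf − 48280 lbf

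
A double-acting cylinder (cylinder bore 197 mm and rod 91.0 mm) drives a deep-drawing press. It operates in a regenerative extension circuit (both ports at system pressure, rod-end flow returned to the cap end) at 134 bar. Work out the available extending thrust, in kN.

With equal pressure on both faces, forces on the annular region cancel; the net push is pressure × rod cross-section.
Rod cross-section A_rod = π/4 × (91.0 mm)² = 6504 mm^2
F = P × A_rod

F ≈ 87.2 kN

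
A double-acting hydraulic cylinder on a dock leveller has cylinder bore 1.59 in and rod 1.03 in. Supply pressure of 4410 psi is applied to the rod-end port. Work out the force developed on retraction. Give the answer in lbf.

Rod-side annular area A_ann = π/4 × (1.59² − 1.03²) = 1.152 in^2
On retraction the pressure acts on the annular area (bore minus rod).
F = P × A_ann

F ≈ 5080 lbf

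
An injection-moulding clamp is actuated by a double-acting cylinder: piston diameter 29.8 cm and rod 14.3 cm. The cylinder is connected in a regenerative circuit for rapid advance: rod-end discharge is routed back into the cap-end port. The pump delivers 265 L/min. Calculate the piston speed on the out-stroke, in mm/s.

v ≈ 275 mm/s

In regeneration the rod-end outflow joins the pump flow into the cap end, so the net volume the pump must supply per unit advance equals the rod cross-section area.
Rod cross-section A_rod = π/4 × (14.3 cm)² = 160.6 cm^2
v = Q_pump / A_rod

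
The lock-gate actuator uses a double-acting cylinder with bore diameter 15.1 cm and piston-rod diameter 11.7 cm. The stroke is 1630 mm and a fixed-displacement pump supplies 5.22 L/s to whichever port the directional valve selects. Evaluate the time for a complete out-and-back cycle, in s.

Cap-side area A_cap = π/4 × (15.1 cm)² = 179.1 cm^2
Rod-side annular area A_ann = π/4 × (15.1² − 11.7²) = 71.57 cm^2
t_ext = A_cap·L/Q = 5.592 s
t_ret = A_ann·L/Q = 2.235 s
t_cycle = t_ext + t_ret

t ≈ 7.83 s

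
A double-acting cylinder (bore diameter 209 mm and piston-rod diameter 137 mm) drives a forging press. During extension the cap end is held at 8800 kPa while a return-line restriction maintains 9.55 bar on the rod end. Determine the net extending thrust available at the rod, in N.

F ≈ 2.83e5 N

Cap-side area A_cap = π/4 × (209 mm)² = 34310 mm^2
Rod-side annular area A_ann = π/4 × (209² − 137²) = 19570 mm^2
Net thrust = P_cap·A_cap − P_rod·A_ann = 3.019e5 N − 18690 N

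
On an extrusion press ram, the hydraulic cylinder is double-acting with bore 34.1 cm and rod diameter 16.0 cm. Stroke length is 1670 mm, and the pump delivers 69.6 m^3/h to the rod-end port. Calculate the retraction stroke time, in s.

t ≈ 6.15 s

Rod-side annular area A_ann = π/4 × (34.1² − 16.0²) = 712.2 cm^2
Swept volume V = A × L; t = V / Q = A·L / Q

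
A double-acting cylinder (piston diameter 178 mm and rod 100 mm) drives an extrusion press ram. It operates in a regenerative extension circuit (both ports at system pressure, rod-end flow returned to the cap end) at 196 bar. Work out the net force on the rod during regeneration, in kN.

F ≈ 154 kN

With equal pressure on both faces, forces on the annular region cancel; the net push is pressure × rod cross-section.
Rod cross-section A_rod = π/4 × (100 mm)² = 7854 mm^2
F = P × A_rod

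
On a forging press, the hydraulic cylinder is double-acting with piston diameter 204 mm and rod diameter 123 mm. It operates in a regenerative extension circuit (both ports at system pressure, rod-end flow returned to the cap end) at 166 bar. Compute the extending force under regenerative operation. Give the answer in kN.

F ≈ 197 kN

With equal pressure on both faces, forces on the annular region cancel; the net push is pressure × rod cross-section.
Rod cross-section A_rod = π/4 × (123 mm)² = 11880 mm^2
F = P × A_rod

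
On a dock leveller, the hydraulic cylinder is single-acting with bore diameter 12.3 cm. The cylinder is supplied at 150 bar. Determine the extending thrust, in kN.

F ≈ 178 kN

Cap-side area A_cap = π/4 × (12.3 cm)² = 118.8 cm^2
F = P × A_cap = 150 bar × A_cap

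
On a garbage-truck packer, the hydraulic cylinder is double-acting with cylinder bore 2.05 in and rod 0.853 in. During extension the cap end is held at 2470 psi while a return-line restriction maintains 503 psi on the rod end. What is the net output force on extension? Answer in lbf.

Cap-side area A_cap = π/4 × (2.05 in)² = 3.301 in^2
Rod-side annular area A_ann = π/4 × (2.05² − 0.853²) = 2.729 in^2
Net thrust = P_cap·A_cap − P_rod·A_ann = 8153 lbf − 1373 lbf

F ≈ 6780 lbf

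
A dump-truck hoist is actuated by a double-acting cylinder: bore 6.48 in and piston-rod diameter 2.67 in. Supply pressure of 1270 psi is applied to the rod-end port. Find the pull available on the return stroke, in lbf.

Rod-side annular area A_ann = π/4 × (6.48² − 2.67²) = 27.38 in^2
On retraction the pressure acts on the annular area (bore minus rod).
F = P × A_ann

F ≈ 34800 lbf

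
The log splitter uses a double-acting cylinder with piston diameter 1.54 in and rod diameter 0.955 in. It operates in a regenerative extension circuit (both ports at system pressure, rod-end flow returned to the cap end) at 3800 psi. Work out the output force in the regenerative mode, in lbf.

With equal pressure on both faces, forces on the annular region cancel; the net push is pressure × rod cross-section.
Rod cross-section A_rod = π/4 × (0.955 in)² = 0.7163 in^2
F = P × A_rod

F ≈ 2720 lbf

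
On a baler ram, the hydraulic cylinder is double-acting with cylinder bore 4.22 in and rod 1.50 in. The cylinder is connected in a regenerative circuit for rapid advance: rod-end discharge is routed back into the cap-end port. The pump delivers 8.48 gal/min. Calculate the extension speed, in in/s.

v ≈ 18.5 in/s

In regeneration the rod-end outflow joins the pump flow into the cap end, so the net volume the pump must supply per unit advance equals the rod cross-section area.
Rod cross-section A_rod = π/4 × (1.50 in)² = 1.767 in^2
v = Q_pump / A_rod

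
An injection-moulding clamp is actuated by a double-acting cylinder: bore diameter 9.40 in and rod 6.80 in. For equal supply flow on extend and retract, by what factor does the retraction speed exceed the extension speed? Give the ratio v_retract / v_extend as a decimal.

v_ret/v_ext ≈ 2.10

Cap-side area A_cap = π/4 × (9.40 in)² = 69.40 in^2
Rod-side annular area A_ann = π/4 × (9.40² − 6.80²) = 33.08 in^2
For equal Q, v ∝ 1/A, so v_ret/v_ext = A_cap/A_ann.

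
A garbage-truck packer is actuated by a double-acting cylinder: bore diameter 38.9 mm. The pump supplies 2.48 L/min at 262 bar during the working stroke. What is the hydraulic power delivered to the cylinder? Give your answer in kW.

Hydraulic power = P × Q

W ≈ 1.08 kW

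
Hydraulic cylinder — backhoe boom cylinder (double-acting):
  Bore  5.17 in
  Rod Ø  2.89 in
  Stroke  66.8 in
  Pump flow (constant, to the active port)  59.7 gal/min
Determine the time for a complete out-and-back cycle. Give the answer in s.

t ≈ 10.3 s

Cap-side area A_cap = π/4 × (5.17 in)² = 20.99 in^2
Rod-side annular area A_ann = π/4 × (5.17² − 2.89²) = 14.43 in^2
t_ext = A_cap·L/Q = 6.101 s
t_ret = A_ann·L/Q = 4.195 s
t_cycle = t_ext + t_ret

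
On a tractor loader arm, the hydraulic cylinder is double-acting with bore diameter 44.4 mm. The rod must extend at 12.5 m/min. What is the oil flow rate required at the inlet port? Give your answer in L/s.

Q ≈ 0.323 L/s

Cap-side area A_cap = π/4 × (44.4 mm)² = 1548 mm^2
Q = A × v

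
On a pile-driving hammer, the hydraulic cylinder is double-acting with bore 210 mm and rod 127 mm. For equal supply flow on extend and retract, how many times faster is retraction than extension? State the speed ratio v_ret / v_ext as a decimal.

v_ret/v_ext ≈ 1.58

Cap-side area A_cap = π/4 × (210 mm)² = 34640 mm^2
Rod-side annular area A_ann = π/4 × (210² − 127²) = 21970 mm^2
For equal Q, v ∝ 1/A, so v_ret/v_ext = A_cap/A_ann.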